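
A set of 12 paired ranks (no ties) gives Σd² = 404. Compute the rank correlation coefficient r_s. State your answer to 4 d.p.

-0.4126

ρ = 1 − 6Σd² / [n(n²−1)] = 1 − 6×404 / (12×143)
  = 1 − 2424/1716 = 1 − 1.41259 ≈ -0.4126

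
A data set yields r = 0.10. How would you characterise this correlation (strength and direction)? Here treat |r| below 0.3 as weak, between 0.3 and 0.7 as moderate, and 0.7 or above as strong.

r = 0.10 > 0 so the relationship is positive.
|r| = 0.10, which falls in the weak range.

weak positive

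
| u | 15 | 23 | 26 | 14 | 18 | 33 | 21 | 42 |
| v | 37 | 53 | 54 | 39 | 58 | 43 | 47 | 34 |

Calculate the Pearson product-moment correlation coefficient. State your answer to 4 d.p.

-0.2696

n = 8, Σu = 192, Σv = 365, Σu² = 5244, Σv² = 17193, Σuv = 8602
nΣuv − ΣuΣv = 68816 − 70080 = -1264
nΣu² − (Σu)² = 41952 − 36864 = 5088; nΣv² − (Σv)² = 137544 − 133225 = 4319
r = -1264 / √(5088 × 4319) = -1264 / 4687.7577 ≈ -0.2696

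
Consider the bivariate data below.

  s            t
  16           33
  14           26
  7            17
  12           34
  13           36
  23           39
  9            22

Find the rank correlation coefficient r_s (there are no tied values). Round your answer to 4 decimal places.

0.7143

Rank s: 6, 5, 1, 3, 4, 7, 2
Rank t: 4, 3, 1, 5, 6, 7, 2
d = rank(s) − rank(t): 2, 2, 0, -2, -2, 0, 0; Σd² = 16
ρ = 1 − 6Σd² / [n(n²−1)] = 1 − 6×16 / (7×48) = 1 − 96/336 ≈ 0.7143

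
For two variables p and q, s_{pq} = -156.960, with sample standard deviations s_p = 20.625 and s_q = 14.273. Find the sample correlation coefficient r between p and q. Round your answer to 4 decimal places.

-0.5332

r = Cov(p,q) / (s_p · s_q) = -156.960 / (20.625 × 14.273)
  = -156.960 / 294.3806 ≈ -0.5332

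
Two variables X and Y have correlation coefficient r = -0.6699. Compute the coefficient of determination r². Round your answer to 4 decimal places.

0.4488

r² = (-0.6699)² = 0.4488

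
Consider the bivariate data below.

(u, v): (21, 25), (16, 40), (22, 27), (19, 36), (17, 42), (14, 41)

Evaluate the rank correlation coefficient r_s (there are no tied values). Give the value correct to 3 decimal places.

Rank u: 5, 2, 6, 4, 3, 1
Rank v: 1, 4, 2, 3, 6, 5
d = rank(u) − rank(v): 4, -2, 4, 1, -3, -4; Σd² = 62
ρ = 1 − 6Σd² / [n(n²−1)] = 1 − 6×62 / (6×35) = 1 − 372/210 ≈ -0.771

-0.771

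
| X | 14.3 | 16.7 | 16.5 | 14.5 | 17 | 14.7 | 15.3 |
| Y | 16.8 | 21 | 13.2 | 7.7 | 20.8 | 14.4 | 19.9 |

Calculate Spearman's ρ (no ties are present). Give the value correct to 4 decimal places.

Rank X: 1, 6, 5, 2, 7, 3, 4
Rank Y: 4, 7, 2, 1, 6, 3, 5
d = rank(X) − rank(Y): -3, -1, 3, 1, 1, 0, -1; Σd² = 22
ρ = 1 − 6Σd² / [n(n²−1)] = 1 − 6×22 / (7×48) = 1 − 132/336 ≈ 0.6071

0.6071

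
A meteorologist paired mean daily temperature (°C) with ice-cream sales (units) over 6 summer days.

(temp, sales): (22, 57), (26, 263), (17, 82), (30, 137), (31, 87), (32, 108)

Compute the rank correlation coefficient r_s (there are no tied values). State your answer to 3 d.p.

0.429

Rank temp: 2, 3, 1, 4, 5, 6
Rank sales: 1, 6, 2, 5, 3, 4
d = rank(temp) − rank(sales): 1, -3, -1, -1, 2, 2; Σd² = 20
ρ = 1 − 6Σd² / [n(n²−1)] = 1 − 6×20 / (6×35) = 1 − 120/210 ≈ 0.429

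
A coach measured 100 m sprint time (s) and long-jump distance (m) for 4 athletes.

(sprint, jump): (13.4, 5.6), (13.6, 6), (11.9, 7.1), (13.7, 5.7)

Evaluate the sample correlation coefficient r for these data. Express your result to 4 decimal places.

n = 4, Σx = 52.6, Σy = 24.4, Σx² = 693.82, Σy² = 150.26, Σxy = 319.22
nΣxy − ΣxΣy = 1276.88 − 1283.44 = -6.56
nΣx² − (Σx)² = 2775.28 − 2766.76 = 8.52; nΣy² − (Σy)² = 601.04 − 595.36 = 5.68
r = -6.56 / √(8.52 × 5.68) = -6.56 / 6.9566 ≈ -0.9430

-0.9430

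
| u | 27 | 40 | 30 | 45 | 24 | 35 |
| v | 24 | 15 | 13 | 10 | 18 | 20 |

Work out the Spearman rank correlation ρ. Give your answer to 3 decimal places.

-0.600

Rank u: 2, 5, 3, 6, 1, 4
Rank v: 6, 3, 2, 1, 4, 5
d = rank(u) − rank(v): -4, 2, 1, 5, -3, -1; Σd² = 56
ρ = 1 − 6Σd² / [n(n²−1)] = 1 − 6×56 / (6×35) = 1 − 336/210 ≈ -0.600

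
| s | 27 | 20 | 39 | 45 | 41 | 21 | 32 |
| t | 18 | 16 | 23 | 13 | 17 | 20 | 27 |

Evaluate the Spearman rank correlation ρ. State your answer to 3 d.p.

Rank s: 3, 1, 5, 7, 6, 2, 4
Rank t: 4, 2, 6, 1, 3, 5, 7
d = rank(s) − rank(t): -1, -1, -1, 6, 3, -3, -3; Σd² = 66
ρ = 1 − 6Σd² / [n(n²−1)] = 1 − 6×66 / (7×48) = 1 − 396/336 ≈ -0.179

-0.179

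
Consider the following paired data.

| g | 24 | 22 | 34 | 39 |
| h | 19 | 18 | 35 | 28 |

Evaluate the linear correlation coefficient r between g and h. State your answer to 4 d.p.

0.8138

n = 4, Σg = 119, Σh = 100, Σg² = 3737, Σh² = 2694, Σgh = 3134
nΣgh − ΣgΣh = 12536 − 11900 = 636
nΣg² − (Σg)² = 14948 − 14161 = 787; nΣh² − (Σh)² = 10776 − 10000 = 776
r = 636 / √(787 × 776) = 636 / 781.4806 ≈ 0.8138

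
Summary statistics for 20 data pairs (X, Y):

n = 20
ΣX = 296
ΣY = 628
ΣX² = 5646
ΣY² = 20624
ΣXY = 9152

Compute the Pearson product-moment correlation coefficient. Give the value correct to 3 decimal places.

-0.133

r = (nΣXY − ΣXΣY) / √[(nΣX² − (ΣX)²)(nΣY² − (ΣY)²)]
Numerator: 20×9152 − 296×628 = -2848
Denominator: √[(112920 − 87616)(412480 − 394384)] = √[25304 × 18096] = 21398.6258
r = -2848 / 21398.6258 ≈ -0.133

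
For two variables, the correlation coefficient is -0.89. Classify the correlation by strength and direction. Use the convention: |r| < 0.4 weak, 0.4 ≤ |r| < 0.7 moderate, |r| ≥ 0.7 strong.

strong negative

r = -0.89 < 0 so the relationship is negative.
|r| = 0.89, which falls in the strong range.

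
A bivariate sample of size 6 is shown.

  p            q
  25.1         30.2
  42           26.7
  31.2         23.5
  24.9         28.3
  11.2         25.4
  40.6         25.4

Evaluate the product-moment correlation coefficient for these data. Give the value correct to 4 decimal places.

n = 6, Σp = 175, Σq = 159.5, Σp² = 5761.26, Σq² = 4268.39, Σpq = 4633.01
nΣpq − ΣpΣq = 27798.06 − 27912.5 = -114.44
nΣp² − (Σp)² = 34567.56 − 30625 = 3942.56; nΣq² − (Σq)² = 25610.34 − 25440.25 = 170.09
r = -114.44 / √(3942.56 × 170.09) = -114.44 / 818.8956 ≈ -0.1397

-0.1397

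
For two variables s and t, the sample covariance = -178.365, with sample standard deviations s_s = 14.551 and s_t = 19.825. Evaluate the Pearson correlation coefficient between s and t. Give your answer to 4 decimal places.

r = Cov(s,t) / (s_s · s_t) = -178.365 / (14.551 × 19.825)
  = -178.365 / 288.4736 ≈ -0.6183

-0.6183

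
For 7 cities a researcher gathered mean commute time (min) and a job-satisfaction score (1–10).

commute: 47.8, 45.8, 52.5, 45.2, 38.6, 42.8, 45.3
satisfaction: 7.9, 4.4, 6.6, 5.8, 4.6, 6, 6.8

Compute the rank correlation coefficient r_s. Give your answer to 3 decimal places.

0.464

Rank commute: 6, 5, 7, 3, 1, 2, 4
Rank satisfaction: 7, 1, 5, 3, 2, 4, 6
d = rank(commute) − rank(satisfaction): -1, 4, 2, 0, -1, -2, -2; Σd² = 30
ρ = 1 − 6Σd² / [n(n²−1)] = 1 − 6×30 / (7×48) = 1 − 180/336 ≈ 0.464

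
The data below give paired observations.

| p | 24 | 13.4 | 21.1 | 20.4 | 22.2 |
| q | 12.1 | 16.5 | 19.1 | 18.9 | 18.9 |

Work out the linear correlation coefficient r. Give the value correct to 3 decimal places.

-0.189

n = 5, Σp = 101.1, Σq = 85.5, Σp² = 2109.77, Σq² = 1497.89, Σpq = 1719.65
nΣpq − ΣpΣq = 8598.25 − 8644.05 = -45.8
nΣp² − (Σp)² = 10548.85 − 10221.21 = 327.64; nΣq² − (Σq)² = 7489.45 − 7310.25 = 179.2
r = -45.8 / √(327.64 × 179.2) = -45.8 / 242.3078 ≈ -0.189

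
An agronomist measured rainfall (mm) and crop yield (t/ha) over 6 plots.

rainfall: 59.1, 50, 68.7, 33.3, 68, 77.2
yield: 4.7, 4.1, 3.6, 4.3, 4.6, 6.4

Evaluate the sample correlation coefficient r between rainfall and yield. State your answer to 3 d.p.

0.466

n = 6, Σx = 356.3, Σy = 27.7, Σx² = 22405.23, Σy² = 132.47, Σxy = 1680.16
nΣxy − ΣxΣy = 10080.96 − 9869.51 = 211.45
nΣx² − (Σx)² = 134431.38 − 126949.69 = 7481.69; nΣy² − (Σy)² = 794.82 − 767.29 = 27.53
r = 211.45 / √(7481.69 × 27.53) = 211.45 / 453.8402 ≈ 0.466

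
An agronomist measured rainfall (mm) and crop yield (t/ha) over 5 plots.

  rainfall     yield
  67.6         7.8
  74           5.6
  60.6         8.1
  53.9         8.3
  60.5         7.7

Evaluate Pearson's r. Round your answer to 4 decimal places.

n = 5, Σx = 316.6, Σy = 37.5, Σx² = 20283.58, Σy² = 285.99, Σxy = 2345.76
nΣxy − ΣxΣy = 11728.8 − 11872.5 = -143.7
nΣx² − (Σx)² = 101417.9 − 100235.56 = 1182.34; nΣy² − (Σy)² = 1429.95 − 1406.25 = 23.7
r = -143.7 / √(1182.34 × 23.7) = -143.7 / 167.3961 ≈ -0.8584

-0.8584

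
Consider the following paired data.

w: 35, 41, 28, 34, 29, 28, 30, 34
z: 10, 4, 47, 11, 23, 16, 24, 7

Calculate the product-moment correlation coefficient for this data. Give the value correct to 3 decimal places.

-0.736

n = 8, Σw = 259, Σz = 142, Σw² = 8527, Σz² = 3856, Σwz = 4277
nΣwz − ΣwΣz = 34216 − 36778 = -2562
nΣw² − (Σw)² = 68216 − 67081 = 1135; nΣz² − (Σz)² = 30848 − 20164 = 10684
r = -2562 / √(1135 × 10684) = -2562 / 3482.2895 ≈ -0.736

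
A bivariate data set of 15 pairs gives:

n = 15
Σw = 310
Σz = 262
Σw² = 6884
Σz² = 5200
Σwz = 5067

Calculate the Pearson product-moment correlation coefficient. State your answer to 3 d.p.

-0.637

r = (nΣwz − ΣwΣz) / √[(nΣw² − (Σw)²)(nΣz² − (Σz)²)]
Numerator: 15×5067 − 310×262 = -5215
Denominator: √[(103260 − 96100)(78000 − 68644)] = √[7160 × 9356] = 8184.6784
r = -5215 / 8184.6784 ≈ -0.637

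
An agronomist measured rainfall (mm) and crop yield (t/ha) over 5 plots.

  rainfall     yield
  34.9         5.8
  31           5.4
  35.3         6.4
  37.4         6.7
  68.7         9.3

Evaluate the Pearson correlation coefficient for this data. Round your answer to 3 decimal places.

0.979

n = 5, Σx = 207.3, Σy = 33.6, Σx² = 9543.55, Σy² = 235.14, Σxy = 1485.23
nΣxy − ΣxΣy = 7426.15 − 6965.28 = 460.87
nΣx² − (Σx)² = 47717.75 − 42973.29 = 4744.46; nΣy² − (Σy)² = 1175.7 − 1128.96 = 46.74
r = 460.87 / √(4744.46 × 46.74) = 460.87 / 470.9098 ≈ 0.979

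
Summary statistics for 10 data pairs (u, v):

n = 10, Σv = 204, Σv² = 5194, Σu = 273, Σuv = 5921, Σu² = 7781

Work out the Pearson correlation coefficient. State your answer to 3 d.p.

0.604

r = (nΣuv − ΣuΣv) / √[(nΣu² − (Σu)²)(nΣv² − (Σv)²)]
Numerator: 10×5921 − 273×204 = 3518
Denominator: √[(77810 − 74529)(51940 − 41616)] = √[3281 × 10324] = 5820.0553
r = 3518 / 5820.0553 ≈ 0.604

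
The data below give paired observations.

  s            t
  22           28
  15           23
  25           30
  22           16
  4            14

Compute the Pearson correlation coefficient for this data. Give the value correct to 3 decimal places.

n = 5, Σs = 88, Σt = 111, Σs² = 1834, Σt² = 2665, Σst = 2119
nΣst − ΣsΣt = 10595 − 9768 = 827
nΣs² − (Σs)² = 9170 − 7744 = 1426; nΣt² − (Σt)² = 13325 − 12321 = 1004
r = 827 / √(1426 × 1004) = 827 / 1196.5383 ≈ 0.691

0.691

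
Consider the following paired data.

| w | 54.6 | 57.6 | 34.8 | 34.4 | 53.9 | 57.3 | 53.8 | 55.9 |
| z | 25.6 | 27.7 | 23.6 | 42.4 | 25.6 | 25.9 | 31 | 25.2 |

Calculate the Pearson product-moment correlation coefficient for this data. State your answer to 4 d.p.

-0.4847

n = 8, Σw = 402.3, Σz = 227, Σw² = 20901.07, Σz² = 6699.58, Σwz = 11213.51
nΣwz − ΣwΣz = 89708.08 − 91322.1 = -1614.02
nΣw² − (Σw)² = 167208.56 − 161845.29 = 5363.27; nΣz² − (Σz)² = 53596.64 − 51529 = 2067.64
r = -1614.02 / √(5363.27 × 2067.64) = -1614.02 / 3330.0618 ≈ -0.4847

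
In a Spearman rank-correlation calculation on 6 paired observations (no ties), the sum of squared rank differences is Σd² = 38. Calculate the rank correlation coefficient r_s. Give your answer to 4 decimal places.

-0.0857

ρ = 1 − 6Σd² / [n(n²−1)] = 1 − 6×38 / (6×35)
  = 1 − 228/210 = 1 − 1.08571 ≈ -0.0857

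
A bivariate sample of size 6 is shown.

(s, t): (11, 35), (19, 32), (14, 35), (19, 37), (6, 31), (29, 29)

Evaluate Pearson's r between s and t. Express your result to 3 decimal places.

n = 6, Σs = 98, Σt = 199, Σs² = 1916, Σt² = 6645, Σst = 3213
nΣst − ΣsΣt = 19278 − 19502 = -224
nΣs² − (Σs)² = 11496 − 9604 = 1892; nΣt² − (Σt)² = 39870 − 39601 = 269
r = -224 / √(1892 × 269) = -224 / 713.4059 ≈ -0.314

-0.314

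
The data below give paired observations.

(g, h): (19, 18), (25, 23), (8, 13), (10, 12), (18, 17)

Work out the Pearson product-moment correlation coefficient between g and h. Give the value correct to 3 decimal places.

0.972

n = 5, Σg = 80, Σh = 83, Σg² = 1474, Σh² = 1455, Σgh = 1447
nΣgh − ΣgΣh = 7235 − 6640 = 595
nΣg² − (Σg)² = 7370 − 6400 = 970; nΣh² − (Σh)² = 7275 − 6889 = 386
r = 595 / √(970 × 386) = 595 / 611.8987 ≈ 0.972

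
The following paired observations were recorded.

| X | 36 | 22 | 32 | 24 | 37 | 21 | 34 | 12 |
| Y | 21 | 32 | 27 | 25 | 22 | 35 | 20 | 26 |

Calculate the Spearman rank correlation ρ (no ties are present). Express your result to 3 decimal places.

-0.714

Rank X: 7, 3, 5, 4, 8, 2, 6, 1
Rank Y: 2, 7, 6, 4, 3, 8, 1, 5
d = rank(X) − rank(Y): 5, -4, -1, 0, 5, -6, 5, -4; Σd² = 144
ρ = 1 − 6Σd² / [n(n²−1)] = 1 − 6×144 / (8×63) = 1 − 864/504 ≈ -0.714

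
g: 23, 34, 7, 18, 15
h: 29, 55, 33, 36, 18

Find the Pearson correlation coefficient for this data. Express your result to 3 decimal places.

n = 5, Σg = 97, Σh = 171, Σg² = 2283, Σh² = 6575, Σgh = 3686
nΣgh − ΣgΣh = 18430 − 16587 = 1843
nΣg² − (Σg)² = 11415 − 9409 = 2006; nΣh² − (Σh)² = 32875 − 29241 = 3634
r = 1843 / √(2006 × 3634) = 1843 / 2699.9637 ≈ 0.683

0.683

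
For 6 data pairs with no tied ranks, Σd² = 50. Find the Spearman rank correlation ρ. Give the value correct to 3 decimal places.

-0.429

ρ = 1 − 6Σd² / [n(n²−1)] = 1 − 6×50 / (6×35)
  = 1 − 300/210 = 1 − 1.4286 ≈ -0.429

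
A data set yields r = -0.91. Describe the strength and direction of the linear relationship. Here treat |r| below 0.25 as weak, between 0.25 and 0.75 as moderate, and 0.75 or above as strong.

r = -0.91 < 0 so the relationship is negative.
|r| = 0.91, which falls in the strong range.

strong negative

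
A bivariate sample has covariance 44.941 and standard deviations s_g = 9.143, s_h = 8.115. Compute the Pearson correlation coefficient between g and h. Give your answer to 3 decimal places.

r = Cov(g,h) / (s_g · s_h) = 44.941 / (9.143 × 8.115)
  = 44.941 / 74.1954 ≈ 0.606

0.606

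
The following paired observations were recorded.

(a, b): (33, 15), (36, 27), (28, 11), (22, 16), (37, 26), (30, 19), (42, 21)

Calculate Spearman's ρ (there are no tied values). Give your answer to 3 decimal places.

0.679

Rank a: 4, 5, 2, 1, 6, 3, 7
Rank b: 2, 7, 1, 3, 6, 4, 5
d = rank(a) − rank(b): 2, -2, 1, -2, 0, -1, 2; Σd² = 18
ρ = 1 − 6Σd² / [n(n²−1)] = 1 − 6×18 / (7×48) = 1 − 108/336 ≈ 0.679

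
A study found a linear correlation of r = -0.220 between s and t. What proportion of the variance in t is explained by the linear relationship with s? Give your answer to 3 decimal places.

0.048

r² = (-0.220)² = 0.048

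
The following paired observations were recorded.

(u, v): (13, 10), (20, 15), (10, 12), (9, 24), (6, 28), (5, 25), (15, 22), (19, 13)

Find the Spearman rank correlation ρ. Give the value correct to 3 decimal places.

Rank u: 5, 8, 4, 3, 2, 1, 6, 7
Rank v: 1, 4, 2, 6, 8, 7, 5, 3
d = rank(u) − rank(v): 4, 4, 2, -3, -6, -6, 1, 4; Σd² = 134
ρ = 1 − 6Σd² / [n(n²−1)] = 1 − 6×134 / (8×63) = 1 − 804/504 ≈ -0.595

-0.595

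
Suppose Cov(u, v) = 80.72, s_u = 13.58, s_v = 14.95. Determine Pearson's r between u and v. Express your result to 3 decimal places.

0.398

r = Cov(u,v) / (s_u · s_v) = 80.72 / (13.58 × 14.95)
  = 80.72 / 203.0210 ≈ 0.398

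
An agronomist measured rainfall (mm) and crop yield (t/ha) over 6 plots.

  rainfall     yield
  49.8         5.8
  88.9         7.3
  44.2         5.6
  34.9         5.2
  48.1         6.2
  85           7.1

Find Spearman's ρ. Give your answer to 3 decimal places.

0.943

Rank rainfall: 4, 6, 2, 1, 3, 5
Rank yield: 3, 6, 2, 1, 4, 5
d = rank(rainfall) − rank(yield): 1, 0, 0, 0, -1, 0; Σd² = 2
ρ = 1 − 6Σd² / [n(n²−1)] = 1 − 6×2 / (6×35) = 1 − 12/210 ≈ 0.943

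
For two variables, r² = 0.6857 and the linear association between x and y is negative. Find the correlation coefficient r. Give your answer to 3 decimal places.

-0.828

|r| = √0.6857 = 0.828
The association is negative, so r = −0.828.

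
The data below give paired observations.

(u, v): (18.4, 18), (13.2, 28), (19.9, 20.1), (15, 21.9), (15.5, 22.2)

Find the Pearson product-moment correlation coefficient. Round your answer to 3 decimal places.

-0.840

n = 5, Σu = 82, Σv = 110.2, Σu² = 1374.06, Σv² = 2484.46, Σuv = 1773.39
nΣuv − ΣuΣv = 8866.95 − 9036.4 = -169.45
nΣu² − (Σu)² = 6870.3 − 6724 = 146.3; nΣv² − (Σv)² = 12422.3 − 12144.04 = 278.26
r = -169.45 / √(146.3 × 278.26) = -169.45 / 201.7658 ≈ -0.840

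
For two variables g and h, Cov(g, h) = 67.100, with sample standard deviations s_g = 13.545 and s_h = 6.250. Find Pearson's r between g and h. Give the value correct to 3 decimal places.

0.793

r = Cov(g,h) / (s_g · s_h) = 67.100 / (13.545 × 6.250)
  = 67.100 / 84.6562 ≈ 0.793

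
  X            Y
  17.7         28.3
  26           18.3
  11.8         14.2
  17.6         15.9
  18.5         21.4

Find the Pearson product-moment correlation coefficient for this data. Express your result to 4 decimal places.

n = 5, ΣX = 91.6, ΣY = 98.1, ΣX² = 1780.54, ΣY² = 2048.19, ΣXY = 1820.01
nΣXY − ΣXΣY = 9100.05 − 8985.96 = 114.09
nΣX² − (ΣX)² = 8902.7 − 8390.56 = 512.14; nΣY² − (ΣY)² = 10240.95 − 9623.61 = 617.34
r = 114.09 / √(512.14 × 617.34) = 114.09 / 562.2851 ≈ 0.2029

0.2029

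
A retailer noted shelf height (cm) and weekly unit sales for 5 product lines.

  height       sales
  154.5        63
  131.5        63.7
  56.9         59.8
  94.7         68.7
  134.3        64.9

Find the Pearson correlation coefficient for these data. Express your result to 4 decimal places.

n = 5, Σx = 571.9, Σy = 320.1, Σx² = 71404.69, Σy² = 20534.43, Σxy = 36734.63
nΣxy − ΣxΣy = 183673.15 − 183065.19 = 607.96
nΣx² − (Σx)² = 357023.45 − 327069.61 = 29953.84; nΣy² − (Σy)² = 102672.15 − 102464.01 = 208.14
r = 607.96 / √(29953.84 × 208.14) = 607.96 / 2496.9165 ≈ 0.2435

0.2435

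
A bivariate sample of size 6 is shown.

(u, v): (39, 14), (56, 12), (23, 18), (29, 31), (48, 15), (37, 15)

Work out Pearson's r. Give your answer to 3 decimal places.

-0.610

n = 6, Σu = 232, Σv = 105, Σu² = 9700, Σv² = 2075, Σuv = 3806
nΣuv − ΣuΣv = 22836 − 24360 = -1524
nΣu² − (Σu)² = 58200 − 53824 = 4376; nΣv² − (Σv)² = 12450 − 11025 = 1425
r = -1524 / √(4376 × 1425) = -1524 / 2497.1584 ≈ -0.610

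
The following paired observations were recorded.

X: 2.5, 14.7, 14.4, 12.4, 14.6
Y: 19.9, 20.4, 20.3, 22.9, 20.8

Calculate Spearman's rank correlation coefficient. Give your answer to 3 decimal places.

Rank X: 1, 5, 3, 2, 4
Rank Y: 1, 3, 2, 5, 4
d = rank(X) − rank(Y): 0, 2, 1, -3, 0; Σd² = 14
ρ = 1 − 6Σd² / [n(n²−1)] = 1 − 6×14 / (5×24) = 1 − 84/120 ≈ 0.300

0.300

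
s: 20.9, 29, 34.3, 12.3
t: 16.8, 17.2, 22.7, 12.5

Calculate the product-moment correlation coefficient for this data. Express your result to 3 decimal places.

0.935

n = 4, Σs = 96.5, Σt = 69.2, Σs² = 2605.59, Σt² = 1249.62, Σst = 1782.28
nΣst − ΣsΣt = 7129.12 − 6677.8 = 451.32
nΣs² − (Σs)² = 10422.36 − 9312.25 = 1110.11; nΣt² − (Σt)² = 4998.48 − 4788.64 = 209.84
r = 451.32 / √(1110.11 × 209.84) = 451.32 / 482.6443 ≈ 0.935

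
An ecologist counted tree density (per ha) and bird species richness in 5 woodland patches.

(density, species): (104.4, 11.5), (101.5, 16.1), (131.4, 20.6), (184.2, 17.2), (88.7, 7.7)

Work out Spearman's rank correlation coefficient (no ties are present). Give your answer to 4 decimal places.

Rank density: 3, 2, 4, 5, 1
Rank species: 2, 3, 5, 4, 1
d = rank(density) − rank(species): 1, -1, -1, 1, 0; Σd² = 4
ρ = 1 − 6Σd² / [n(n²−1)] = 1 − 6×4 / (5×24) = 1 − 24/120 ≈ 0.8000

0.8000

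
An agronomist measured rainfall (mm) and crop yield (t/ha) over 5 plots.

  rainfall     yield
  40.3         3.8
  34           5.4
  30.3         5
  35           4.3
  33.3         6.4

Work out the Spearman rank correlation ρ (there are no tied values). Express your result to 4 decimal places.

-0.7000

Rank rainfall: 5, 3, 1, 4, 2
Rank yield: 1, 4, 3, 2, 5
d = rank(rainfall) − rank(yield): 4, -1, -2, 2, -3; Σd² = 34
ρ = 1 − 6Σd² / [n(n²−1)] = 1 − 6×34 / (5×24) = 1 − 204/120 ≈ -0.7000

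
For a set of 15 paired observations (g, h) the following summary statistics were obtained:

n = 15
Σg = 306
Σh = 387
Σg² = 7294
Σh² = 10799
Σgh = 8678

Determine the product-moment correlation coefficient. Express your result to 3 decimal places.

r = (nΣgh − ΣgΣh) / √[(nΣg² − (Σg)²)(nΣh² − (Σh)²)]
Numerator: 15×8678 − 306×387 = 11748
Denominator: √[(109410 − 93636)(161985 − 149769)] = √[15774 × 12216] = 13881.4691
r = 11748 / 13881.4691 ≈ 0.846

0.846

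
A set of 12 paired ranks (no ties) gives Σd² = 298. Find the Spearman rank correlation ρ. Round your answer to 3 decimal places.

-0.042

ρ = 1 − 6Σd² / [n(n²−1)] = 1 − 6×298 / (12×143)
  = 1 − 1788/1716 = 1 − 1.0420 ≈ -0.042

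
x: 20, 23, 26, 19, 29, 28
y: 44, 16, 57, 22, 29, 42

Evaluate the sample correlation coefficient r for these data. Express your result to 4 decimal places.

n = 6, Σx = 145, Σy = 210, Σx² = 3591, Σy² = 8530, Σxy = 5165
nΣxy − ΣxΣy = 30990 − 30450 = 540
nΣx² − (Σx)² = 21546 − 21025 = 521; nΣy² − (Σy)² = 51180 − 44100 = 7080
r = 540 / √(521 × 7080) = 540 / 1920.5937 ≈ 0.2812

0.2812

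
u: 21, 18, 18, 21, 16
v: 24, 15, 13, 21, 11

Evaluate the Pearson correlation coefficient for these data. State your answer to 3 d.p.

n = 5, Σu = 94, Σv = 84, Σu² = 1786, Σv² = 1532, Σuv = 1625
nΣuv − ΣuΣv = 8125 − 7896 = 229
nΣu² − (Σu)² = 8930 − 8836 = 94; nΣv² − (Σv)² = 7660 − 7056 = 604
r = 229 / √(94 × 604) = 229 / 238.2771 ≈ 0.961

0.961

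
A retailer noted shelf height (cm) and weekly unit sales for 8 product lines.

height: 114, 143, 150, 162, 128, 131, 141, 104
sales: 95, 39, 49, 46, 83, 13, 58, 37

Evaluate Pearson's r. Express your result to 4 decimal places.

n = 8, Σx = 1073, Σy = 420, Σx² = 146431, Σy² = 26854, Σxy = 55562
nΣxy − ΣxΣy = 444496 − 450660 = -6164
nΣx² − (Σx)² = 1171448 − 1151329 = 20119; nΣy² − (Σy)² = 214832 − 176400 = 38432
r = -6164 / √(20119 × 38432) = -6164 / 27806.7152 ≈ -0.2217

-0.2217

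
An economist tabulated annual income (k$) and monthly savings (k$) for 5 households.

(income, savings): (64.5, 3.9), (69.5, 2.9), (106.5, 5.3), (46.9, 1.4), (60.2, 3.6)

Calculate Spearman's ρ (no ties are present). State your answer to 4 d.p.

Rank income: 3, 4, 5, 1, 2
Rank savings: 4, 2, 5, 1, 3
d = rank(income) − rank(savings): -1, 2, 0, 0, -1; Σd² = 6
ρ = 1 − 6Σd² / [n(n²−1)] = 1 − 6×6 / (5×24) = 1 − 36/120 ≈ 0.7000

0.7000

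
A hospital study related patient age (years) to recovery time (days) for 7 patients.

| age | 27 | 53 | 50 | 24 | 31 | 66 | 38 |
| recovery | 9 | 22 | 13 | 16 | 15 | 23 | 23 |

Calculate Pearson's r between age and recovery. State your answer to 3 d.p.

n = 7, Σx = 289, Σy = 121, Σx² = 13375, Σy² = 2273, Σxy = 5300
nΣxy − ΣxΣy = 37100 − 34969 = 2131
nΣx² − (Σx)² = 93625 − 83521 = 10104; nΣy² − (Σy)² = 15911 − 14641 = 1270
r = 2131 / √(10104 × 1270) = 2131 / 3582.1893 ≈ 0.595

0.595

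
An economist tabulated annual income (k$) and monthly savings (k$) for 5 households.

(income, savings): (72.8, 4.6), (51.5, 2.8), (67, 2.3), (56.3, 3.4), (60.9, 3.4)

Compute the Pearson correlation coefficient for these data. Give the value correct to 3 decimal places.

n = 5, Σx = 308.5, Σy = 16.5, Σx² = 19319.59, Σy² = 57.41, Σxy = 1031.66
nΣxy − ΣxΣy = 5158.3 − 5090.25 = 68.05
nΣx² − (Σx)² = 96597.95 − 95172.25 = 1425.7; nΣy² − (Σy)² = 287.05 − 272.25 = 14.8
r = 68.05 / √(1425.7 × 14.8) = 68.05 / 145.2596 ≈ 0.468

0.468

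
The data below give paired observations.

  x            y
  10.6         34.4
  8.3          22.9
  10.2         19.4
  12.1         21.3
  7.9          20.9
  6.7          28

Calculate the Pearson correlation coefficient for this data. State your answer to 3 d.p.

n = 6, Σx = 55.8, Σy = 146.9, Σx² = 539, Σy² = 3758.63, Σxy = 1363.03
nΣxy − ΣxΣy = 8178.18 − 8197.02 = -18.84
nΣx² − (Σx)² = 3234 − 3113.64 = 120.36; nΣy² − (Σy)² = 22551.78 − 21579.61 = 972.17
r = -18.84 / √(120.36 × 972.17) = -18.84 / 342.0678 ≈ -0.055

-0.055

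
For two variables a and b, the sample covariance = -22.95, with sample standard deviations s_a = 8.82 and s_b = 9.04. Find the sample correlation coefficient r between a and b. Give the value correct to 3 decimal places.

-0.288

r = Cov(a,b) / (s_a · s_b) = -22.95 / (8.82 × 9.04)
  = -22.95 / 79.7328 ≈ -0.288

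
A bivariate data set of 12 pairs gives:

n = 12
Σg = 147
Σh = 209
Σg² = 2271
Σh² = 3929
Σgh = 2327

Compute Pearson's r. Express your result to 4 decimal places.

r = (nΣgh − ΣgΣh) / √[(nΣg² − (Σg)²)(nΣh² − (Σh)²)]
Numerator: 12×2327 − 147×209 = -2799
Denominator: √[(27252 − 21609)(47148 − 43681)] = √[5643 × 3467] = 4423.1528
r = -2799 / 4423.1528 ≈ -0.6328

-0.6328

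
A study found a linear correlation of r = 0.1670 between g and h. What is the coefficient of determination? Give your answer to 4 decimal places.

r² = (0.1670)² = 0.0279

0.0279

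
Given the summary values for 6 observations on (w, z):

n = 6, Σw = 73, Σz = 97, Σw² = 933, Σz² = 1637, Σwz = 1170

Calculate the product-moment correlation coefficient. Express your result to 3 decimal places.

-0.183

r = (nΣwz − ΣwΣz) / √[(nΣw² − (Σw)²)(nΣz² − (Σz)²)]
Numerator: 6×1170 − 73×97 = -61
Denominator: √[(5598 − 5329)(9822 − 9409)] = √[269 × 413] = 333.3122
r = -61 / 333.3122 ≈ -0.183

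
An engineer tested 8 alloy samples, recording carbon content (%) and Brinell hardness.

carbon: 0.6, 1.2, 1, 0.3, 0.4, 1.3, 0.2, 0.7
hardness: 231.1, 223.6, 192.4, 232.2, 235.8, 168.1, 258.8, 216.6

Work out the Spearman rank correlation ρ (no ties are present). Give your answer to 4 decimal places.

Rank carbon: 4, 7, 6, 2, 3, 8, 1, 5
Rank hardness: 5, 4, 2, 6, 7, 1, 8, 3
d = rank(carbon) − rank(hardness): -1, 3, 4, -4, -4, 7, -7, 2; Σd² = 160
ρ = 1 − 6Σd² / [n(n²−1)] = 1 − 6×160 / (8×63) = 1 − 960/504 ≈ -0.9048

-0.9048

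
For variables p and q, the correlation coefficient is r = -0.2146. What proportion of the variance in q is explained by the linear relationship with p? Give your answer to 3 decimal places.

r² = (-0.2146)² = 0.046

0.046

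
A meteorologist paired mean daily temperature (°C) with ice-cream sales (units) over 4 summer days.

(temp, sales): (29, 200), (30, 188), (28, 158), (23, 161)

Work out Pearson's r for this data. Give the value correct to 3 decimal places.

0.650

n = 4, Σx = 110, Σy = 707, Σx² = 3054, Σy² = 126229, Σxy = 19567
nΣxy − ΣxΣy = 78268 − 77770 = 498
nΣx² − (Σx)² = 12216 − 12100 = 116; nΣy² − (Σy)² = 504916 − 499849 = 5067
r = 498 / √(116 × 5067) = 498 / 766.6629 ≈ 0.650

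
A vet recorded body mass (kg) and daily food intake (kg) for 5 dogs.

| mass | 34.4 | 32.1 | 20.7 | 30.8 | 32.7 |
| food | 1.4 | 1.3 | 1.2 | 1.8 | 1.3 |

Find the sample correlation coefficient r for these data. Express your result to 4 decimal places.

0.3335

n = 5, Σx = 150.7, Σy = 7, Σx² = 4660.19, Σy² = 10.02, Σxy = 212.68
nΣxy − ΣxΣy = 1063.4 − 1054.9 = 8.5
nΣx² − (Σx)² = 23300.95 − 22710.49 = 590.46; nΣy² − (Σy)² = 50.1 − 49 = 1.1
r = 8.5 / √(590.46 × 1.1) = 8.5 / 25.4854 ≈ 0.3335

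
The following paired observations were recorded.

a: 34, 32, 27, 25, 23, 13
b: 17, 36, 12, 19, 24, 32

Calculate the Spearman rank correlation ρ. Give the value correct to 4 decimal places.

Rank a: 6, 5, 4, 3, 2, 1
Rank b: 2, 6, 1, 3, 4, 5
d = rank(a) − rank(b): 4, -1, 3, 0, -2, -4; Σd² = 46
ρ = 1 − 6Σd² / [n(n²−1)] = 1 − 6×46 / (6×35) = 1 − 276/210 ≈ -0.3143

-0.3143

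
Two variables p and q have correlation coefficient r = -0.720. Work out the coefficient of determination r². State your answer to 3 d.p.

r² = (-0.720)² = 0.518

0.518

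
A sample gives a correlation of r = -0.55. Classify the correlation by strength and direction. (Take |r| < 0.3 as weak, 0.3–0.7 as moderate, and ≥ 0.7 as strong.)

r = -0.55 < 0 so the relationship is negative.
|r| = 0.55, which falls in the moderate range.

moderate negative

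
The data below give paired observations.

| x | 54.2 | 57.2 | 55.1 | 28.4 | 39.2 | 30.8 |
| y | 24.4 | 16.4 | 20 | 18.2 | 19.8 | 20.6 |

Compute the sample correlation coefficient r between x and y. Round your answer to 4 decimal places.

n = 6, Σx = 264.9, Σy = 119.4, Σx² = 12537.33, Σy² = 2411.96, Σxy = 5290.08
nΣxy − ΣxΣy = 31740.48 − 31629.06 = 111.42
nΣx² − (Σx)² = 75223.98 − 70172.01 = 5051.97; nΣy² − (Σy)² = 14471.76 − 14256.36 = 215.4
r = 111.42 / √(5051.97 × 215.4) = 111.42 / 1043.1655 ≈ 0.1068

0.1068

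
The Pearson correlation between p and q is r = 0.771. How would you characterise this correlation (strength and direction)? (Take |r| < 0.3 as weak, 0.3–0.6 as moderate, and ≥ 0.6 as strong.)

strong positive

r = 0.771 > 0 so the relationship is positive.
|r| = 0.771, which falls in the strong range.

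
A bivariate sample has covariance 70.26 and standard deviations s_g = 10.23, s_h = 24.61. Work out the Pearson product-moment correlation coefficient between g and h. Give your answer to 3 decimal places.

r = Cov(g,h) / (s_g · s_h) = 70.26 / (10.23 × 24.61)
  = 70.26 / 251.7603 ≈ 0.279

0.279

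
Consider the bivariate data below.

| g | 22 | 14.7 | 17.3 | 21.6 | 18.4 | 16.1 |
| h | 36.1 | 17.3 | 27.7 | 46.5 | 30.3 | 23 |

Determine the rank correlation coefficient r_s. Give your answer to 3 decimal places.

Rank g: 6, 1, 3, 5, 4, 2
Rank h: 5, 1, 3, 6, 4, 2
d = rank(g) − rank(h): 1, 0, 0, -1, 0, 0; Σd² = 2
ρ = 1 − 6Σd² / [n(n²−1)] = 1 − 6×2 / (6×35) = 1 − 12/210 ≈ 0.943

0.943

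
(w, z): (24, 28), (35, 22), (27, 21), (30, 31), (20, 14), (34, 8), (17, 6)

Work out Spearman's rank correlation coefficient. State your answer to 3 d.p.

0.393

Rank w: 3, 7, 4, 5, 2, 6, 1
Rank z: 6, 5, 4, 7, 3, 2, 1
d = rank(w) − rank(z): -3, 2, 0, -2, -1, 4, 0; Σd² = 34
ρ = 1 − 6Σd² / [n(n²−1)] = 1 − 6×34 / (7×48) = 1 − 204/336 ≈ 0.393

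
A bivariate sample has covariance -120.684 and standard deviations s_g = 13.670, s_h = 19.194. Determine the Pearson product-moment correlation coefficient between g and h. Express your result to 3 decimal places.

-0.460

r = Cov(g,h) / (s_g · s_h) = -120.684 / (13.670 × 19.194)
  = -120.684 / 262.3820 ≈ -0.460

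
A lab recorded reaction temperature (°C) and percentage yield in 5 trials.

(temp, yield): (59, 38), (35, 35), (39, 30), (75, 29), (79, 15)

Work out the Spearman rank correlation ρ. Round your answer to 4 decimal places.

Rank temp: 3, 1, 2, 4, 5
Rank yield: 5, 4, 3, 2, 1
d = rank(temp) − rank(yield): -2, -3, -1, 2, 4; Σd² = 34
ρ = 1 − 6Σd² / [n(n²−1)] = 1 − 6×34 / (5×24) = 1 − 204/120 ≈ -0.7000

-0.7000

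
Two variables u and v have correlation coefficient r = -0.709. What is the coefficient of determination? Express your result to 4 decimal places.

r² = (-0.709)² = 0.5027

0.5027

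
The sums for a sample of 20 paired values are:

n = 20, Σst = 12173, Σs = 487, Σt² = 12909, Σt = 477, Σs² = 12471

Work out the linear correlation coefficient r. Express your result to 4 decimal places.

0.5760

r = (nΣst − ΣsΣt) / √[(nΣs² − (Σs)²)(nΣt² − (Σt)²)]
Numerator: 20×12173 − 487×477 = 11161
Denominator: √[(249420 − 237169)(258180 − 227529)] = √[12251 × 30651] = 19377.9617
r = 11161 / 19377.9617 ≈ 0.5760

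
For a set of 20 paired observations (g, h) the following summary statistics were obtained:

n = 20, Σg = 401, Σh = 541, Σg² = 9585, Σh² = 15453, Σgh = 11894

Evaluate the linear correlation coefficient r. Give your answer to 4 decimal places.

r = (nΣgh − ΣgΣh) / √[(nΣg² − (Σg)²)(nΣh² − (Σh)²)]
Numerator: 20×11894 − 401×541 = 20939
Denominator: √[(191700 − 160801)(309060 − 292681)] = √[30899 × 16379] = 22496.5491
r = 20939 / 22496.5491 ≈ 0.9308

0.9308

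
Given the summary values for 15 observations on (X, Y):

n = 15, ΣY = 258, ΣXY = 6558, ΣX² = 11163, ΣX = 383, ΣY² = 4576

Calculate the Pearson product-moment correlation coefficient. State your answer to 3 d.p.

r = (nΣXY − ΣXΣY) / √[(nΣX² − (ΣX)²)(nΣY² − (ΣY)²)]
Numerator: 15×6558 − 383×258 = -444
Denominator: √[(167445 − 146689)(68640 − 66564)] = √[20756 × 2076] = 6564.2559
r = -444 / 6564.2559 ≈ -0.068

-0.068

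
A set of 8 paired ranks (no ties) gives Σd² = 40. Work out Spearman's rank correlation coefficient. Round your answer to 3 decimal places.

ρ = 1 − 6Σd² / [n(n²−1)] = 1 − 6×40 / (8×63)
  = 1 − 240/504 = 1 − 0.4762 ≈ 0.524

0.524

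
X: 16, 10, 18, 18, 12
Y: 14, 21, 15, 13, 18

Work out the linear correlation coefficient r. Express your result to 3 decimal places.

n = 5, ΣX = 74, ΣY = 81, ΣX² = 1148, ΣY² = 1355, ΣXY = 1154
nΣXY − ΣXΣY = 5770 − 5994 = -224
nΣX² − (ΣX)² = 5740 − 5476 = 264; nΣY² − (ΣY)² = 6775 − 6561 = 214
r = -224 / √(264 × 214) = -224 / 237.6889 ≈ -0.942

-0.942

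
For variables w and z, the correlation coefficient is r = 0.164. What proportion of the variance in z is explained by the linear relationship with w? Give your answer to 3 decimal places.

r² = (0.164)² = 0.027

0.027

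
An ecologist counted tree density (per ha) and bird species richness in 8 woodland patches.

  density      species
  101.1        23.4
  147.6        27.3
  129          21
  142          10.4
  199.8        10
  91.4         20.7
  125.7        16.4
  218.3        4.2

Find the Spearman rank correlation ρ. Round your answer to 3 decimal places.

Rank density: 2, 6, 4, 5, 7, 1, 3, 8
Rank species: 7, 8, 6, 3, 2, 5, 4, 1
d = rank(density) − rank(species): -5, -2, -2, 2, 5, -4, -1, 7; Σd² = 128
ρ = 1 − 6Σd² / [n(n²−1)] = 1 − 6×128 / (8×63) = 1 − 768/504 ≈ -0.524

-0.524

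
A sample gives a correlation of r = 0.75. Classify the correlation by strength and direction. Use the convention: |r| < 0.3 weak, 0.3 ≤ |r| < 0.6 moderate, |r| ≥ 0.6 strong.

strong positive

r = 0.75 > 0 so the relationship is positive.
|r| = 0.75, which falls in the strong range.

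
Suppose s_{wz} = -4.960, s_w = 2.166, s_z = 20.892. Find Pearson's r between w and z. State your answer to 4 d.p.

-0.1096

r = Cov(w,z) / (s_w · s_z) = -4.960 / (2.166 × 20.892)
  = -4.960 / 45.2521 ≈ -0.1096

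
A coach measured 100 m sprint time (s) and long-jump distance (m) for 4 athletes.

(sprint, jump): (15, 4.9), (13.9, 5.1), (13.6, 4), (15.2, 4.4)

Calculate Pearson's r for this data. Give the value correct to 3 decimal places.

0.212

n = 4, Σx = 57.7, Σy = 18.4, Σx² = 834.21, Σy² = 85.38, Σxy = 265.67
nΣxy − ΣxΣy = 1062.68 − 1061.68 = 1
nΣx² − (Σx)² = 3336.84 − 3329.29 = 7.55; nΣy² − (Σy)² = 341.52 − 338.56 = 2.96
r = 1 / √(7.55 × 2.96) = 1 / 4.7274 ≈ 0.212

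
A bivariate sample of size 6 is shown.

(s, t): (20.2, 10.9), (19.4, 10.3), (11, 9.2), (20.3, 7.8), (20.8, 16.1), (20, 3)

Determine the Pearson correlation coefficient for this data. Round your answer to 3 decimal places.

n = 6, Σs = 111.7, Σt = 57.3, Σs² = 2150.13, Σt² = 638.59, Σst = 1074.42
nΣst − ΣsΣt = 6446.52 − 6400.41 = 46.11
nΣs² − (Σs)² = 12900.78 − 12476.89 = 423.89; nΣt² − (Σt)² = 3831.54 − 3283.29 = 548.25
r = 46.11 / √(423.89 × 548.25) = 46.11 / 482.0764 ≈ 0.096

0.096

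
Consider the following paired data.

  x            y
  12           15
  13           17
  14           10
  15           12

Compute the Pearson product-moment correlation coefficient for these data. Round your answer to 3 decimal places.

-0.664

n = 4, Σx = 54, Σy = 54, Σx² = 734, Σy² = 758, Σxy = 721
nΣxy − ΣxΣy = 2884 − 2916 = -32
nΣx² − (Σx)² = 2936 − 2916 = 20; nΣy² − (Σy)² = 3032 − 2916 = 116
r = -32 / √(20 × 116) = -32 / 48.1664 ≈ -0.664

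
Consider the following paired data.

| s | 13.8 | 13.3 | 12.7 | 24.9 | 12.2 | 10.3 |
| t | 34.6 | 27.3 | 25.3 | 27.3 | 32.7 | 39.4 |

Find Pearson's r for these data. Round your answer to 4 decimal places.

-0.4641

n = 6, Σs = 87.2, Σt = 186.6, Σs² = 1403.56, Σt² = 5949.48, Σst = 2646.41
nΣst − ΣsΣt = 15878.46 − 16271.52 = -393.06
nΣs² − (Σs)² = 8421.36 − 7603.84 = 817.52; nΣt² − (Σt)² = 35696.88 − 34819.56 = 877.32
r = -393.06 / √(817.52 × 877.32) = -393.06 / 846.8923 ≈ -0.4641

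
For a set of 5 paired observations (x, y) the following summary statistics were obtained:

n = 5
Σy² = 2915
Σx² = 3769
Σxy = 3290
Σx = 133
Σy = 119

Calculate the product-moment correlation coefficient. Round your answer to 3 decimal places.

r = (nΣxy − ΣxΣy) / √[(nΣx² − (Σx)²)(nΣy² − (Σy)²)]
Numerator: 5×3290 − 133×119 = 623
Denominator: √[(18845 − 17689)(14575 − 14161)] = √[1156 × 414] = 691.7977
r = 623 / 691.7977 ≈ 0.901

0.901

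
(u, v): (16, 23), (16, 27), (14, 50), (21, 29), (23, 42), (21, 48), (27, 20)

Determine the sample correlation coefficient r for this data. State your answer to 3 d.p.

n = 7, Σu = 138, Σv = 239, Σu² = 2848, Σv² = 9067, Σuv = 4623
nΣuv − ΣuΣv = 32361 − 32982 = -621
nΣu² − (Σu)² = 19936 − 19044 = 892; nΣv² − (Σv)² = 63469 − 57121 = 6348
r = -621 / √(892 × 6348) = -621 / 2379.5832 ≈ -0.261

-0.261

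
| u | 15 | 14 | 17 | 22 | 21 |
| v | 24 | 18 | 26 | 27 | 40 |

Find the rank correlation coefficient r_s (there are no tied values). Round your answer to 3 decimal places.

Rank u: 2, 1, 3, 5, 4
Rank v: 2, 1, 3, 4, 5
d = rank(u) − rank(v): 0, 0, 0, 1, -1; Σd² = 2
ρ = 1 − 6Σd² / [n(n²−1)] = 1 − 6×2 / (5×24) = 1 − 12/120 ≈ 0.900

0.900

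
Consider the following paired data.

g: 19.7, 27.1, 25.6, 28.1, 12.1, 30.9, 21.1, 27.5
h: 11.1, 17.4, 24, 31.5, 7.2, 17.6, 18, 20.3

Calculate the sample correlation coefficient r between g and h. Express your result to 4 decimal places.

n = 8, Σg = 192.1, Σh = 147.1, Σg² = 4870.15, Σh² = 3091.91, Σgh = 3758.77
nΣgh − ΣgΣh = 30070.16 − 28257.91 = 1812.25
nΣg² − (Σg)² = 38961.2 − 36902.41 = 2058.79; nΣh² − (Σh)² = 24735.28 − 21638.41 = 3096.87
r = 1812.25 / √(2058.79 × 3096.87) = 1812.25 / 2525.0356 ≈ 0.7177

0.7177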